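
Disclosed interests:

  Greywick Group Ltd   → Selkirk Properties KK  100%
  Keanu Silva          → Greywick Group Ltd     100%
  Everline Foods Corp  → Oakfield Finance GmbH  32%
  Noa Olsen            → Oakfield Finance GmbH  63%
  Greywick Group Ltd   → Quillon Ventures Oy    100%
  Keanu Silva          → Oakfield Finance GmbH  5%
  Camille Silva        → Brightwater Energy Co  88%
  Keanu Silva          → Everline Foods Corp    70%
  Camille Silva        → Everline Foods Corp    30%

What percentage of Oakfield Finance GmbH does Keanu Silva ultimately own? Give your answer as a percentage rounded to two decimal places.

27.40%

Keanu reaches Oakfield along 2 paths.
Via Everline: 70% × 32% = 22.4%.
Direct stake: 5% = 5%.
Total: 22.4% + 5% = 27.4%.
Rounded: 27.40%.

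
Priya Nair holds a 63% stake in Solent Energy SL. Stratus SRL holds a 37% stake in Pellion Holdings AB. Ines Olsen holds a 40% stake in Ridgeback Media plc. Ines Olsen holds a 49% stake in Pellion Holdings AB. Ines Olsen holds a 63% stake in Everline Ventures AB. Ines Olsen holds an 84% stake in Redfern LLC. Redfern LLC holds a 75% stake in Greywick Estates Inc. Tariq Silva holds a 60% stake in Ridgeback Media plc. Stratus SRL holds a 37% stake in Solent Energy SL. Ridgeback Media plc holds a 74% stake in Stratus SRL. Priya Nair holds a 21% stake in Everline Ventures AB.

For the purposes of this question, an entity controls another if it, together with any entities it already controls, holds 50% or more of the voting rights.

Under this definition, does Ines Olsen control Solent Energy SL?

No

Ines holds 63% of Everline, so Ines controls Everline.
Ines holds 84% of Redfern, so Ines controls Redfern.
Redfern holds 75% of Greywick, so Ines controls Greywick.
Neither Ines nor any entity Ines controls holds any voting interest in Solent.
So Ines does not control Solent.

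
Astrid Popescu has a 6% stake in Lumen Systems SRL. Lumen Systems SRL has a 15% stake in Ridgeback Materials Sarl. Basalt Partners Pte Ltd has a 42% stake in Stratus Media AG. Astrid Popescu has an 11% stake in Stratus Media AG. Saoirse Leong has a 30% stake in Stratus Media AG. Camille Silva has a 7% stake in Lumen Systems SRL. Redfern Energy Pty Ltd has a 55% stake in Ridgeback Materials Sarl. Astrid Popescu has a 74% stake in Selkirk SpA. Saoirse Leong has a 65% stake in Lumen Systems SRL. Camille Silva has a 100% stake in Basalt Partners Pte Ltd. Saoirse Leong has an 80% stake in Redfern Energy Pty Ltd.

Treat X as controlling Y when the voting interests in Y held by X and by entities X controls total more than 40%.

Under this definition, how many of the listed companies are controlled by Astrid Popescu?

1

Astrid holds 74% of Selkirk, so Astrid controls Selkirk.
No other company's threshold is met.
Astrid controls 1 company.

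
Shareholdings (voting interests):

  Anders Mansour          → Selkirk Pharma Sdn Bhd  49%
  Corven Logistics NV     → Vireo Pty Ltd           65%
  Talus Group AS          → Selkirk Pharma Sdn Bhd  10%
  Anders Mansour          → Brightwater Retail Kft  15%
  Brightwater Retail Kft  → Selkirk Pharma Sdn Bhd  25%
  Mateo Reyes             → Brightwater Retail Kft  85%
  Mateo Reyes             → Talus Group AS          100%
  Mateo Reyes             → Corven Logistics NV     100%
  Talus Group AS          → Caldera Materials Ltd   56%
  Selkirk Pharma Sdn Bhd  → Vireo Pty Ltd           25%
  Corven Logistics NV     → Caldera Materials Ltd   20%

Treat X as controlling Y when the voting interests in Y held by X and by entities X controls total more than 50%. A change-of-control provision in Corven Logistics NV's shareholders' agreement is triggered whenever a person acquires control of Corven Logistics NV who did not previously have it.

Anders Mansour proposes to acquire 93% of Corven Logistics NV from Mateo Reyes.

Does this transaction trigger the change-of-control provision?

The purchase adds only to Anders's holdings (Mateo's stake shrinks), so Anders is the only person who could newly come to control Corven.
Anders's largest direct stake is 49% in Selkirk, which does not meet the threshold, so Anders controls no company.
Neither Anders nor any entity Anders controls holds any voting interest in Corven.
So before the transaction, Anders does not control Corven.
After the purchase, Anders holds 93% of Corven directly, and Mateo's stake falls to 7%.
Anders holds 93% of Corven, so Anders controls Corven.
Anders did not control Corven before and does after, so the clause is triggered.

Yes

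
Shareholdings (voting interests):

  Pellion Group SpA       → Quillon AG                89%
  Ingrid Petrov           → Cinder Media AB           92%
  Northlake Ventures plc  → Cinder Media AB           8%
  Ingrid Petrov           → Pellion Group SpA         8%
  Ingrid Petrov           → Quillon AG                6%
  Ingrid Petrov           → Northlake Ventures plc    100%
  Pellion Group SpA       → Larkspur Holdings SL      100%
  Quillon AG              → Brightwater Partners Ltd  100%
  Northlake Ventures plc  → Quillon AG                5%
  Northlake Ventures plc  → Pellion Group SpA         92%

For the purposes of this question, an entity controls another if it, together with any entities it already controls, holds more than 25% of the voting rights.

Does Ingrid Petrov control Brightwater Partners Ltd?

Ingrid holds 100% of Northlake, so Ingrid controls Northlake.
Northlake and Ingrid together hold 92% + 8% = 100% of Pellion, so Ingrid controls Pellion.
Pellion and Northlake and Ingrid together hold 89% + 5% + 6% = 100% of Quillon, so Ingrid controls Quillon.
Quillon holds 100% of Brightwater, so Ingrid controls Brightwater.

Yes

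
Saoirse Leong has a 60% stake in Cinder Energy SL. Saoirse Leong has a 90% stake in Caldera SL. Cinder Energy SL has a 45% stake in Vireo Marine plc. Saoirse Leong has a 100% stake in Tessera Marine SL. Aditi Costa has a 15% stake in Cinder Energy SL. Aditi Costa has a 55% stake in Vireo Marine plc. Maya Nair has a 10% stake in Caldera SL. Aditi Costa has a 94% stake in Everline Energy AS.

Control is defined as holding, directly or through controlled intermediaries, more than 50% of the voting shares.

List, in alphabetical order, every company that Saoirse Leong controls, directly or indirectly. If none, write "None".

Caldera SL, Cinder Energy SL, Tessera Marine SL

Saoirse holds 60% of Cinder, so Saoirse controls Cinder.
Saoirse holds 90% of Caldera, so Saoirse controls Caldera.
Saoirse holds 100% of Tessera, so Saoirse controls Tessera.
No other company's threshold is met.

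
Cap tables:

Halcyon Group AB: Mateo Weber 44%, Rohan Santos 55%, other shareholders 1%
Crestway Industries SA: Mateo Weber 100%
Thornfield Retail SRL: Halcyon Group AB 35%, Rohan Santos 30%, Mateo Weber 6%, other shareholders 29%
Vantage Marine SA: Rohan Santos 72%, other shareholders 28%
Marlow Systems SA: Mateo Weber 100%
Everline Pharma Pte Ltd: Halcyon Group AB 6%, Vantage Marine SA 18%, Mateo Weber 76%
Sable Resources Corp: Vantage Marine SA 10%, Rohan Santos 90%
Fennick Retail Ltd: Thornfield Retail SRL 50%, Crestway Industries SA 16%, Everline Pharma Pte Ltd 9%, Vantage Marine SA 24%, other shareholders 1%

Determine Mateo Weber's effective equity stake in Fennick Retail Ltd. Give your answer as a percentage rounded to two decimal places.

33.78%

Mateo reaches Fennick along 5 paths.
Via Halcyon → Thornfield: 44% × 35% × 50% = 7.7%.
Via Thornfield: 6% × 50% = 3%.
Via Crestway: 100% × 16% = 16%.
Via Halcyon → Everline: 44% × 6% × 9% = 0.2376%.
Via Everline: 76% × 9% = 6.84%.
Total: 7.7% + 3% + 16% + 0.2376% + 6.84% = 33.7776%.
Rounded: 33.78%.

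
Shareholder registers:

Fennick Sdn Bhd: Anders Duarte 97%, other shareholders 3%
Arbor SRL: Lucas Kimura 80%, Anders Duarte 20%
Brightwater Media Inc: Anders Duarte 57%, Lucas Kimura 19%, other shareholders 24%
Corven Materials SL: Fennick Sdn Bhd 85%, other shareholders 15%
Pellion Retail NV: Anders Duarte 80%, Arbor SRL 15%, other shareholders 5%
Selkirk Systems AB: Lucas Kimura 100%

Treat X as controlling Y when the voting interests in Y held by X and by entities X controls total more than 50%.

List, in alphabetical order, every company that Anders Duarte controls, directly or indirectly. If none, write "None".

Brightwater Media Inc, Corven Materials SL, Fennick Sdn Bhd, Pellion Retail NV

Anders holds 97% of Fennick, so Anders controls Fennick.
Anders holds 57% of Brightwater, so Anders controls Brightwater.
Fennick holds 85% of Corven, so Anders controls Corven.
Anders holds 80% of Pellion, so Anders controls Pellion.
No other company's threshold is met.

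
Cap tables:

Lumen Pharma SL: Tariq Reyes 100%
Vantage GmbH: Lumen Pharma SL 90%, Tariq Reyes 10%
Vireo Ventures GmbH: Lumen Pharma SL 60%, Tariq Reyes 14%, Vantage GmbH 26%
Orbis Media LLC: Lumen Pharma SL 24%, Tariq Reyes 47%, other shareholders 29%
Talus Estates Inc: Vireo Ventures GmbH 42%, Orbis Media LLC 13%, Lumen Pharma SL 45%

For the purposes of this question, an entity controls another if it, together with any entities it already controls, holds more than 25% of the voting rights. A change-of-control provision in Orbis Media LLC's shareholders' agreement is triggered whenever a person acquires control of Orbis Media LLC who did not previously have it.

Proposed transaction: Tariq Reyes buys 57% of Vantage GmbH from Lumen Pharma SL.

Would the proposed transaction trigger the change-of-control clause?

The purchase adds only to Tariq's holdings (Lumen's stake shrinks), so Tariq is the only person who could newly come to control Orbis.
Tariq holds 100% of Lumen, so Tariq controls Lumen.
Lumen and Tariq together hold 24% + 47% = 71% of Orbis, so Tariq controls Orbis.
So Tariq already controls Orbis before the transaction.
After the purchase, Tariq's direct stake in Vantage rises to 10% + 57% = 67%, and Lumen's stake falls to 33%.
Tariq controlled Orbis already, so this is not a new person acquiring control; every other person's position is unchanged or reduced.
No new person acquires control, so the clause is not triggered.

No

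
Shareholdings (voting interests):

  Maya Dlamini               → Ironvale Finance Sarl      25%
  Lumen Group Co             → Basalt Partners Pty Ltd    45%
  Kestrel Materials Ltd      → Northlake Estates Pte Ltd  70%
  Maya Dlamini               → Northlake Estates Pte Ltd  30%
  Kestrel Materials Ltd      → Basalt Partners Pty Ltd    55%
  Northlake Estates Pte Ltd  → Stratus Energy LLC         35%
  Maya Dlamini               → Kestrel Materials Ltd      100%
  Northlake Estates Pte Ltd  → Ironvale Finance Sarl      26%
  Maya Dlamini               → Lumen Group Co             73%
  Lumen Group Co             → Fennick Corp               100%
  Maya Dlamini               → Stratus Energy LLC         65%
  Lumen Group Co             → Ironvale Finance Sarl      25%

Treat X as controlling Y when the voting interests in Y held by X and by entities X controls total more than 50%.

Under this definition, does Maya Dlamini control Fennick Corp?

Yes

Maya holds 73% of Lumen, so Maya controls Lumen.
Lumen holds 100% of Fennick, so Maya controls Fennick.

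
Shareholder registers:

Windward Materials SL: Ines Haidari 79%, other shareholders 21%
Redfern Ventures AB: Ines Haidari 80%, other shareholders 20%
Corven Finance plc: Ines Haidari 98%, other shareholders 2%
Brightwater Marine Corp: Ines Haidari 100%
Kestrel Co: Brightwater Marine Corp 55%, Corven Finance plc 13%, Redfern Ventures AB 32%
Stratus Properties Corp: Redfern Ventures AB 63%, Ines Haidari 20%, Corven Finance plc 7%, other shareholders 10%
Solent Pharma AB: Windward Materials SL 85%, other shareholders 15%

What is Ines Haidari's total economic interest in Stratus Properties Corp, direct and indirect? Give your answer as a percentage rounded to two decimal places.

Ines reaches Stratus along 3 paths.
Via Redfern: 80% × 63% = 50.4%.
Direct stake: 20% = 20%.
Via Corven: 98% × 7% = 6.86%.
Total: 50.4% + 20% + 6.86% = 77.26%.

77.26%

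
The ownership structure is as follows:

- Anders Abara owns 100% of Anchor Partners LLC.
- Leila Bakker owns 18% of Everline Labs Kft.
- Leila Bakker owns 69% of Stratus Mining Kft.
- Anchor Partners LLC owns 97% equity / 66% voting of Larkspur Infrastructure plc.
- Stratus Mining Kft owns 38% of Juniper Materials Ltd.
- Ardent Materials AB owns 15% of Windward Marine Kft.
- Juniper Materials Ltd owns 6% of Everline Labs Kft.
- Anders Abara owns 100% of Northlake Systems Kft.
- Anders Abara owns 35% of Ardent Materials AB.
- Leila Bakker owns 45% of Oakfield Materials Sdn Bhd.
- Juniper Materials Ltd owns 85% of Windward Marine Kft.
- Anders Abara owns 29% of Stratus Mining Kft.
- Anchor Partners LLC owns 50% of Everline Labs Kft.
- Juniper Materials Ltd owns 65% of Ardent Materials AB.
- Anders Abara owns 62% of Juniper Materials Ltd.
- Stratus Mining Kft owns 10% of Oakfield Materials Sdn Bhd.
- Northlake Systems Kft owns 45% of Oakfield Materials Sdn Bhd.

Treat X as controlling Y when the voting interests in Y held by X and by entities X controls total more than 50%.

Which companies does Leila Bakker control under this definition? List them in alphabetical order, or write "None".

Leila holds 69% of Stratus, so Leila controls Stratus.
Leila and Stratus together hold 45% + 10% = 55% of Oakfield, so Leila controls Oakfield.
No other company's threshold is met.

Oakfield Materials Sdn Bhd, Stratus Mining Kft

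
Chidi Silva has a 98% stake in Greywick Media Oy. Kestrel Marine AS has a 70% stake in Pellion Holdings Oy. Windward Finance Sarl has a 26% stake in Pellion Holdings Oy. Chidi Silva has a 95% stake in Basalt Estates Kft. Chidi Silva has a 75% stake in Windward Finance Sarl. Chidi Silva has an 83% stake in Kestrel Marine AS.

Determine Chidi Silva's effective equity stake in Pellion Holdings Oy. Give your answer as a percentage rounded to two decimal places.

Chidi reaches Pellion along 2 paths.
Via Kestrel: 83% × 70% = 58.1%.
Via Windward: 75% × 26% = 19.5%.
Total: 58.1% + 19.5% = 77.6%.
Rounded: 77.60%.

77.60%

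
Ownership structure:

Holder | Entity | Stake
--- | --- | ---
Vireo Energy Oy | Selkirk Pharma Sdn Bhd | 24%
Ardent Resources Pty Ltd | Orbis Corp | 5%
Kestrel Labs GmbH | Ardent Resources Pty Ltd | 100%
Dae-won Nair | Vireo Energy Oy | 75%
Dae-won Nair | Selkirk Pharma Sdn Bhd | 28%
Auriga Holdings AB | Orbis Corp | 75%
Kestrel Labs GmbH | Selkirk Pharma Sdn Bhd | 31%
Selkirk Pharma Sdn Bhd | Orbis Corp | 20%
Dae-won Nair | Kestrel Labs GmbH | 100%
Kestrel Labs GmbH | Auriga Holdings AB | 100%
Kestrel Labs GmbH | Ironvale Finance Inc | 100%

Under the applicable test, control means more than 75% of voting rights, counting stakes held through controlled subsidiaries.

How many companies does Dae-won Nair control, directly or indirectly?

Dae-won holds 100% of Kestrel, so Dae-won controls Kestrel.
Kestrel holds 100% of Ironvale, so Dae-won controls Ironvale.
Kestrel holds 100% of Ardent, so Dae-won controls Ardent.
Kestrel holds 100% of Auriga, so Dae-won controls Auriga.
Ardent and Auriga together hold 5% + 75% = 80% of Orbis, so Dae-won controls Orbis.
No other company's threshold is met.
Dae-won controls 5 companies.

5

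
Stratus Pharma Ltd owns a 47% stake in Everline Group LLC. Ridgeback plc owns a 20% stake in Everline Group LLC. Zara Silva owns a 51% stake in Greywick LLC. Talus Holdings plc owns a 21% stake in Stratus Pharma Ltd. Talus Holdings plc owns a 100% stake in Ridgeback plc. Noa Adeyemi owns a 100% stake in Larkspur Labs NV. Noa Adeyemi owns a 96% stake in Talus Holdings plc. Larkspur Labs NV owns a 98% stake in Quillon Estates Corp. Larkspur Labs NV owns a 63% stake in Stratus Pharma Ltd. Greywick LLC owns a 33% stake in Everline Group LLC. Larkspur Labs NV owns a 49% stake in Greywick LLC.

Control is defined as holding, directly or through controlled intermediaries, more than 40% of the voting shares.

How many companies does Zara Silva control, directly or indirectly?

1

Zara holds 51% of Greywick, so Zara controls Greywick.
No other company's threshold is met.
Zara controls 1 company.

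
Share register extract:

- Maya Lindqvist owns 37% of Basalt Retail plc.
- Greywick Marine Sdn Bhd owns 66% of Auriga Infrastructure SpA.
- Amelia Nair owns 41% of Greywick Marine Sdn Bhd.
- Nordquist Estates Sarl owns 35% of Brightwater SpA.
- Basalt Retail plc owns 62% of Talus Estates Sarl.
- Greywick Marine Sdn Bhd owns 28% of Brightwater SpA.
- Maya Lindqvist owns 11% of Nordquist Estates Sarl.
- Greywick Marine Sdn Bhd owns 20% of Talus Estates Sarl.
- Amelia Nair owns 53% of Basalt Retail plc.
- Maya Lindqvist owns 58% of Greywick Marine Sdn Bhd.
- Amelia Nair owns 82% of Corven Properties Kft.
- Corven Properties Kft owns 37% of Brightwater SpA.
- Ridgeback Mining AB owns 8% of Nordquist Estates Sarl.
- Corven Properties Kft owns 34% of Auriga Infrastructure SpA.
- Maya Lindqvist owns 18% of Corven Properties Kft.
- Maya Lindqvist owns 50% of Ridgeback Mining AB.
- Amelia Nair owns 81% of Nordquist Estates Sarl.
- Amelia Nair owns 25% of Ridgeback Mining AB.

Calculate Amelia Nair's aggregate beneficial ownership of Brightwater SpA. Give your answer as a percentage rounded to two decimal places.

70.87%

Amelia reaches Brightwater along 4 paths.
Via Greywick: 41% × 28% = 11.48%.
Via Nordquist: 81% × 35% = 28.35%.
Via Ridgeback → Nordquist: 25% × 8% × 35% = 0.7%.
Via Corven: 82% × 37% = 30.34%.
Total: 11.48% + 28.35% + 0.7% + 30.34% = 70.87%.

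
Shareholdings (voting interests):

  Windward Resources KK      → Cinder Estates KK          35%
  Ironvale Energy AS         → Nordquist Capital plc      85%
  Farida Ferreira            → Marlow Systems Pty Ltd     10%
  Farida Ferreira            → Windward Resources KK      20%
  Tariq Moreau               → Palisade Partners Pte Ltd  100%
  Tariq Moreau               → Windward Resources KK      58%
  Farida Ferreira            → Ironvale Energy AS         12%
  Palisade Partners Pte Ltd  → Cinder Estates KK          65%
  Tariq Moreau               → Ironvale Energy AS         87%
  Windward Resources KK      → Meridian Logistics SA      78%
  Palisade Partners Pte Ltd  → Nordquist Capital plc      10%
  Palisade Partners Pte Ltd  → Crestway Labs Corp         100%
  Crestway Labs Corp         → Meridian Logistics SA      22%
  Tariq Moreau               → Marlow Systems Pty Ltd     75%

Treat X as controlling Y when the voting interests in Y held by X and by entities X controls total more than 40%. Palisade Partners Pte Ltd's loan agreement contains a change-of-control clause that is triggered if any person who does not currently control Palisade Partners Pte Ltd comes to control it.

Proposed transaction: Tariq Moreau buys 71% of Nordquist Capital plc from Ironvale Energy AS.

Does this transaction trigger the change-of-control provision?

The purchase adds only to Tariq's holdings (Ironvale's stake shrinks), so Tariq is the only person who could newly come to control Palisade.
Tariq holds 100% of Palisade, so Tariq controls Palisade.
So Tariq already controls Palisade before the transaction.
After the purchase, Tariq holds 71% of Nordquist directly, and Ironvale's stake falls to 14%.
Tariq controlled Palisade already, so this is not a new person acquiring control; every other person's position is unchanged or reduced.
No new person acquires control, so the clause is not triggered.

No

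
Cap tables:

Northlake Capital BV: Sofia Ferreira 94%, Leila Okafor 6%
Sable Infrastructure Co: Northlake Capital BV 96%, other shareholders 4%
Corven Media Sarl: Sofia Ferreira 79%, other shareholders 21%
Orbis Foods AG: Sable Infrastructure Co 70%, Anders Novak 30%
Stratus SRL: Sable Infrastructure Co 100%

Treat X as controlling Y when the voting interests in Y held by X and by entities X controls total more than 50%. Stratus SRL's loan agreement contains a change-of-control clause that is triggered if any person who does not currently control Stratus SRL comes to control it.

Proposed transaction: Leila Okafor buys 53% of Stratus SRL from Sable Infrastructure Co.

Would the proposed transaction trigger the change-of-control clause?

The purchase adds only to Leila's holdings (Sable's stake shrinks), so Leila is the only person who could newly come to control Stratus.
Leila's largest direct stake is 6% in Northlake, which does not meet the threshold, so Leila controls no company.
Neither Leila nor any entity Leila controls holds any voting interest in Stratus.
So before the transaction, Leila does not control Stratus.
After the purchase, Leila holds 53% of Stratus directly, and Sable's stake falls to 47%.
Leila holds 53% of Stratus, so Leila controls Stratus.
Leila did not control Stratus before and does after, so the clause is triggered.

Yes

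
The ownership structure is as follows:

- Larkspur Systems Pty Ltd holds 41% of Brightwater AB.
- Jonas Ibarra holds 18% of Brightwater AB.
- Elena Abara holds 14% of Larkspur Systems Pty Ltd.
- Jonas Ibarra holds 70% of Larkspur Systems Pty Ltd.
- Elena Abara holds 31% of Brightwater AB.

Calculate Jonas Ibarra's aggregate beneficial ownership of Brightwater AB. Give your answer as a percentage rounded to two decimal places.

Jonas reaches Brightwater along 2 paths.
Via Larkspur: 70% × 41% = 28.7%.
Direct stake: 18% = 18%.
Total: 28.7% + 18% = 46.7%.
Rounded: 46.70%.

46.70%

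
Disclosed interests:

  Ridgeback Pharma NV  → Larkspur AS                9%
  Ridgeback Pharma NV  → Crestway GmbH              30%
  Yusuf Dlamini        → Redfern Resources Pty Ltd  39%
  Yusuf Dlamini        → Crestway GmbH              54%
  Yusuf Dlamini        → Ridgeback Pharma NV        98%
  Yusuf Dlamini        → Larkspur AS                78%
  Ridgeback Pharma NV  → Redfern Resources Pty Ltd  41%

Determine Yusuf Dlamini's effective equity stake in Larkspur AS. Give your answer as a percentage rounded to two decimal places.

86.82%

Yusuf reaches Larkspur along 2 paths.
Via Ridgeback: 98% × 9% = 8.82%.
Direct stake: 78% = 78%.
Total: 8.82% + 78% = 86.82%.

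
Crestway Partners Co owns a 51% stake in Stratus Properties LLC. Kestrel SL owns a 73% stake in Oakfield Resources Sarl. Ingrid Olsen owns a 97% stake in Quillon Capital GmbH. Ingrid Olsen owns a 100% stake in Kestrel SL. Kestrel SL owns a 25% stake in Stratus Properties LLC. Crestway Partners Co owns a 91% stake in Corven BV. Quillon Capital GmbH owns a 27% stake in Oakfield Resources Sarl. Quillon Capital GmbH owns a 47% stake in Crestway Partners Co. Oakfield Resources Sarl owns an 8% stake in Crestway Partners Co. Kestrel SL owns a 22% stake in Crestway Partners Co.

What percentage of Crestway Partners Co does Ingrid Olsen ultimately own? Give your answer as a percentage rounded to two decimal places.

75.53%

Ingrid reaches Crestway along 4 paths.
Via Quillon: 97% × 47% = 45.59%.
Via Kestrel: 100% × 22% = 22%.
Via Kestrel → Oakfield: 100% × 73% × 8% = 5.84%.
Via Quillon → Oakfield: 97% × 27% × 8% = 2.0952%.
Total: 45.59% + 22% + 5.84% + 2.0952% = 75.5252%.
Rounded: 75.53%.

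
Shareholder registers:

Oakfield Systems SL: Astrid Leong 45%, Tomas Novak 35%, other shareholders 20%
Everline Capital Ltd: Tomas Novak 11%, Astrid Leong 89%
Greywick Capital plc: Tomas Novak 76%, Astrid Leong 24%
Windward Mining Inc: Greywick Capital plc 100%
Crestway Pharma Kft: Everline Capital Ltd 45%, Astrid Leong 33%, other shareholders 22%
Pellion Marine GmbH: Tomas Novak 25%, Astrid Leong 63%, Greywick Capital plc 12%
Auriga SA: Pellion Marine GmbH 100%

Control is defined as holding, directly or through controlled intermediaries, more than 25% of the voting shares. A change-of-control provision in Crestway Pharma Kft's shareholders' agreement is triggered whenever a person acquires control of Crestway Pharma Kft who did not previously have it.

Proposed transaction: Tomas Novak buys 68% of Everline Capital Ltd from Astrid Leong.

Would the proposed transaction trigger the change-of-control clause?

Yes

The purchase adds only to Tomas's holdings (Astrid's stake shrinks), so Tomas is the only person who could newly come to control Crestway.
Tomas holds 35% of Oakfield, so Tomas controls Oakfield.
Tomas holds 76% of Greywick, so Tomas controls Greywick.
Greywick holds 100% of Windward, so Tomas controls Windward.
Tomas and Greywick together hold 25% + 12% = 37% of Pellion, so Tomas controls Pellion.
Pellion holds 100% of Auriga, so Tomas controls Auriga.
Neither Tomas nor any entity Tomas controls holds any voting interest in Crestway.
So before the transaction, Tomas does not control Crestway.
After the purchase, Tomas's direct stake in Everline rises to 11% + 68% = 79%, and Astrid's stake falls to 21%.
Tomas holds 79% of Everline, so Tomas controls Everline.
Everline holds 45% of Crestway, so Tomas controls Crestway.
Tomas did not control Crestway before and does after, so the clause is triggered.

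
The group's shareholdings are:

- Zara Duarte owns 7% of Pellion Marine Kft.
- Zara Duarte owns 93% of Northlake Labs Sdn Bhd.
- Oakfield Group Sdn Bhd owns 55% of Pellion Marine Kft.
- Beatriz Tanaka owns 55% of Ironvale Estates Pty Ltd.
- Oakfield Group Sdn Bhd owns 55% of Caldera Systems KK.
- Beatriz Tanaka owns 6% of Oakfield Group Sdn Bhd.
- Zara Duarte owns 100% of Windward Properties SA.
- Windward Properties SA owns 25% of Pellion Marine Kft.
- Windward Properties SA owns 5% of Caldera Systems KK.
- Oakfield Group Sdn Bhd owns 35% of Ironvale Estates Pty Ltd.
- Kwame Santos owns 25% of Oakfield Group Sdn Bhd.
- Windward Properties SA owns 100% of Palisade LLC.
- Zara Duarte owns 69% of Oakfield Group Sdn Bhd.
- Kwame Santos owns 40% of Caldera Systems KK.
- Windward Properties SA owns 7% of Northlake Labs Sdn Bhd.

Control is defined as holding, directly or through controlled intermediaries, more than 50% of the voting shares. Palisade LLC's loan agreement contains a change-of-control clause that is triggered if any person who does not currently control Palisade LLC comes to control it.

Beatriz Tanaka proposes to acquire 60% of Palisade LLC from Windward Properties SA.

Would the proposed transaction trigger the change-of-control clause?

Yes

The purchase adds only to Beatriz's holdings (Windward's stake shrinks), so Beatriz is the only person who could newly come to control Palisade.
Beatriz holds 55% of Ironvale, so Beatriz controls Ironvale.
Neither Beatriz nor any entity Beatriz controls holds any voting interest in Palisade.
So before the transaction, Beatriz does not control Palisade.
After the purchase, Beatriz holds 60% of Palisade directly, and Windward's stake falls to 40%.
Beatriz holds 60% of Palisade, so Beatriz controls Palisade.
Beatriz did not control Palisade before and does after, so the clause is triggered.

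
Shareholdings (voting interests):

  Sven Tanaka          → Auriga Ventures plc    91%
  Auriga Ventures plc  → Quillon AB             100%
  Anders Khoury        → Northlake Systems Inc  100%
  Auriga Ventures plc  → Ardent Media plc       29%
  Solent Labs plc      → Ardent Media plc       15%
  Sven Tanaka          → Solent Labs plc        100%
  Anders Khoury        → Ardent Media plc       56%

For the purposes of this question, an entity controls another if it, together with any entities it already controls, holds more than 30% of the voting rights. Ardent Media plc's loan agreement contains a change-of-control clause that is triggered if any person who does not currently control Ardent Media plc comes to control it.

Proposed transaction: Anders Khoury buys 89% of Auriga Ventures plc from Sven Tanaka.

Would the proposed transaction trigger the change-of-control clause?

The purchase adds only to Anders's holdings (Sven's stake shrinks), so Anders is the only person who could newly come to control Ardent.
Anders holds 56% of Ardent, so Anders controls Ardent.
So Anders already controls Ardent before the transaction.
After the purchase, Anders holds 89% of Auriga directly, and Sven's stake falls to 2%.
Anders controlled Ardent already, so this is not a new person acquiring control; every other person's position is unchanged or reduced.
No new person acquires control, so the clause is not triggered.

No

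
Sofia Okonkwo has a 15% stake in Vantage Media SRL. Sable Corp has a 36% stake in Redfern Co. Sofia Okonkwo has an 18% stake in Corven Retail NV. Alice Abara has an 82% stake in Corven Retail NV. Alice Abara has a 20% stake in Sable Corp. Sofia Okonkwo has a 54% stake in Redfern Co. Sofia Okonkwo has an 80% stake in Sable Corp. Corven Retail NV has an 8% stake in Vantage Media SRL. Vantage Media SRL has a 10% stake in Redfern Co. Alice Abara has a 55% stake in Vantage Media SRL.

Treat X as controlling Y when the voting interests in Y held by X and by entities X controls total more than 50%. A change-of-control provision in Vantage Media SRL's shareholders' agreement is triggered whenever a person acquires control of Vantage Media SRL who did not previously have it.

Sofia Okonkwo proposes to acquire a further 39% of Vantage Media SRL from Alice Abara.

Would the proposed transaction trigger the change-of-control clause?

The purchase adds only to Sofia's holdings (Alice's stake shrinks), so Sofia is the only person who could newly come to control Vantage.
Sofia holds 80% of Sable, so Sofia controls Sable.
Sofia and Sable together hold 54% + 36% = 90% of Redfern, so Sofia controls Redfern.
In Vantage, Sofia's side holds only 15%, not > 50%.
So before the transaction, Sofia does not control Vantage.
After the purchase, Sofia's direct stake in Vantage rises to 15% + 39% = 54%, and Alice's stake falls to 16%.
Sofia holds 54% of Vantage, so Sofia controls Vantage.
Sofia did not control Vantage before and does after, so the clause is triggered.

Yes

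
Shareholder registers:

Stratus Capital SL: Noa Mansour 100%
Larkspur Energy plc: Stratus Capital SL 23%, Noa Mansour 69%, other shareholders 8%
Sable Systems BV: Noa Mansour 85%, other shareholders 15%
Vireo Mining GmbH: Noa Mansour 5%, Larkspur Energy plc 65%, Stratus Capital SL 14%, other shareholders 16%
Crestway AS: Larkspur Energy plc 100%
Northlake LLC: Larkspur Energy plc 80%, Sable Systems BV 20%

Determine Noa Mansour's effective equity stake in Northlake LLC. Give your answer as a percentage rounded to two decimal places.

Noa reaches Northlake along 3 paths.
Via Stratus → Larkspur: 100% × 23% × 80% = 18.4%.
Via Larkspur: 69% × 80% = 55.2%.
Via Sable: 85% × 20% = 17%.
Total: 18.4% + 55.2% + 17% = 90.6%.
Rounded: 90.60%.

90.60%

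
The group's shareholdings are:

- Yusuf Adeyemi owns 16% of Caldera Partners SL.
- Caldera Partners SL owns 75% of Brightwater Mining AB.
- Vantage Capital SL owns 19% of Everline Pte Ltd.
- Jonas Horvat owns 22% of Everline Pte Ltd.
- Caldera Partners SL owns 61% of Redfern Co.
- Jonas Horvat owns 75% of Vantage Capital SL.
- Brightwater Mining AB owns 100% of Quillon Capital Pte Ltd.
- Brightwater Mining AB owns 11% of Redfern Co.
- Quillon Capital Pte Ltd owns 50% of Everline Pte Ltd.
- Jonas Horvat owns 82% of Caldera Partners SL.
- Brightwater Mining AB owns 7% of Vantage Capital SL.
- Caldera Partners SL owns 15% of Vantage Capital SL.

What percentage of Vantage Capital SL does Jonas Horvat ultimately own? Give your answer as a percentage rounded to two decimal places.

91.61%

Jonas reaches Vantage along 3 paths.
Via Caldera → Brightwater: 82% × 75% × 7% = 4.305%.
Direct stake: 75% = 75%.
Via Caldera: 82% × 15% = 12.3%.
Total: 4.305% + 75% + 12.3% = 91.605%.
Rounded: 91.61%.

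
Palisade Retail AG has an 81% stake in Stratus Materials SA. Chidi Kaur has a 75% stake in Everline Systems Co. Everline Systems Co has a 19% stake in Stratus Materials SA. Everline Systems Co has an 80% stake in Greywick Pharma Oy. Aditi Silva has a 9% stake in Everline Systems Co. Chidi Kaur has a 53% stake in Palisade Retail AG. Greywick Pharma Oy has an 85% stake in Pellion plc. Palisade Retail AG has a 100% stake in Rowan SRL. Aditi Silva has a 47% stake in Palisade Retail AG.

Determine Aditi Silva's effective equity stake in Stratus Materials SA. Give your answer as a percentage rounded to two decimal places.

39.78%

Aditi reaches Stratus along 2 paths.
Via Palisade: 47% × 81% = 38.07%.
Via Everline: 9% × 19% = 1.71%.
Total: 38.07% + 1.71% = 39.78%.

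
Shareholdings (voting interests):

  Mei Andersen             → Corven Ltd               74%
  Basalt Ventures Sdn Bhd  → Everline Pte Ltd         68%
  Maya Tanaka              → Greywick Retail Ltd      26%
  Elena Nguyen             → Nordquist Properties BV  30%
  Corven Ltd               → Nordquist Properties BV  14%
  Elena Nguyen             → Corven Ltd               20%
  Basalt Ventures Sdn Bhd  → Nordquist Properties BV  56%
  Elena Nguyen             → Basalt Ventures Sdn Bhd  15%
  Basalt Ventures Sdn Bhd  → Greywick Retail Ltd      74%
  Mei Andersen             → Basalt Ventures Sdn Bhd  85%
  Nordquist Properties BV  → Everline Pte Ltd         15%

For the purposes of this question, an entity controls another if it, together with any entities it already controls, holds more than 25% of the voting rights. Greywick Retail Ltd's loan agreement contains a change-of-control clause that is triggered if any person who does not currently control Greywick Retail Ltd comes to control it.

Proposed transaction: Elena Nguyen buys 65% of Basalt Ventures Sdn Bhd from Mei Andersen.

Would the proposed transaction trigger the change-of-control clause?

The purchase adds only to Elena's holdings (Mei's stake shrinks), so Elena is the only person who could newly come to control Greywick.
Elena holds 30% of Nordquist, so Elena controls Nordquist.
Neither Elena nor any entity Elena controls holds any voting interest in Greywick.
So before the transaction, Elena does not control Greywick.
After the purchase, Elena's direct stake in Basalt rises to 15% + 65% = 80%, and Mei's stake falls to 20%.
Elena holds 80% of Basalt, so Elena controls Basalt.
Basalt holds 74% of Greywick, so Elena controls Greywick.
Elena did not control Greywick before and does after, so the clause is triggered.

Yes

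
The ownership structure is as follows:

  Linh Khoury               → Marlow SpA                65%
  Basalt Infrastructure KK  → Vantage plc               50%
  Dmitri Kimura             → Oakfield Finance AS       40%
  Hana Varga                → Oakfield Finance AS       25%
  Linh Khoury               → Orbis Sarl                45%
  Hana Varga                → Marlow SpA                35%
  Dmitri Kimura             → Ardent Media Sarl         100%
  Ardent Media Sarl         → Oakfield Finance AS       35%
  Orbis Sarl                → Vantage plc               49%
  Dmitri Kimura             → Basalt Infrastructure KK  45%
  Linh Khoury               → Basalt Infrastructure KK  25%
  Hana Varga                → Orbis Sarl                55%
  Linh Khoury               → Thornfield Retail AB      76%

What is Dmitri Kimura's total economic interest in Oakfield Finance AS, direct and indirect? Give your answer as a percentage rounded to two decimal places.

Dmitri reaches Oakfield along 2 paths.
Via Ardent: 100% × 35% = 35%.
Direct stake: 40% = 40%.
Total: 35% + 40% = 75%.
Rounded: 75.00%.

75.00%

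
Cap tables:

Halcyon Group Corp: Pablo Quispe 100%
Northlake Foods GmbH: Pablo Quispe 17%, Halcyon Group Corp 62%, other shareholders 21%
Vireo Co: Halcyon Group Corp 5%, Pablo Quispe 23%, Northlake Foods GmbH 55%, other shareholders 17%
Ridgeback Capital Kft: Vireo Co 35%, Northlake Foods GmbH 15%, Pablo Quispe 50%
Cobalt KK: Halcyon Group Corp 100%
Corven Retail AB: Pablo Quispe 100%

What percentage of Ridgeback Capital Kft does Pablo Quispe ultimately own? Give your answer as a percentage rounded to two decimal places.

Pablo reaches Ridgeback along 7 paths.
Via Halcyon → Vireo: 100% × 5% × 35% = 1.75%.
Via Vireo: 23% × 35% = 8.05%.
Via Northlake → Vireo: 17% × 55% × 35% = 3.2725%.
Via Halcyon → Northlake → Vireo: 100% × 62% × 55% × 35% = 11.935%.
Via Northlake: 17% × 15% = 2.55%.
Via Halcyon → Northlake: 100% × 62% × 15% = 9.3%.
Direct stake: 50% = 50%.
Total: 1.75% + 8.05% + 3.2725% + 11.935% + 2.55% + 9.3% + 50% = 86.8575%.
Rounded: 86.86%.

86.86%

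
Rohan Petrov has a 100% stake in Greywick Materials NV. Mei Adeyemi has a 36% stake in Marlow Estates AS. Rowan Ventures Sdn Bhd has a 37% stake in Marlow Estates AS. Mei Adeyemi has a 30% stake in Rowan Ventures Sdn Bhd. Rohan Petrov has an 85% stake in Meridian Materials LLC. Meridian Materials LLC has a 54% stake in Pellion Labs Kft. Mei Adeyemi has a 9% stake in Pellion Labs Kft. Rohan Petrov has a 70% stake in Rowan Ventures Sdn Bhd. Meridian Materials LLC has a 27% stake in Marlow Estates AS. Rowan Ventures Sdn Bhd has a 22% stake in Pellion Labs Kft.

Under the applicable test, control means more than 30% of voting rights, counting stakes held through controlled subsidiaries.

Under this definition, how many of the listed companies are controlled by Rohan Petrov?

Rohan holds 70% of Rowan, so Rohan controls Rowan.
Rohan holds 85% of Meridian, so Rohan controls Meridian.
Rohan holds 100% of Greywick, so Rohan controls Greywick.
Rowan and Meridian together hold 22% + 54% = 76% of Pellion, so Rohan controls Pellion.
Meridian and Rowan together hold 27% + 37% = 64% of Marlow, so Rohan controls Marlow.
Rohan controls 5 companies.

5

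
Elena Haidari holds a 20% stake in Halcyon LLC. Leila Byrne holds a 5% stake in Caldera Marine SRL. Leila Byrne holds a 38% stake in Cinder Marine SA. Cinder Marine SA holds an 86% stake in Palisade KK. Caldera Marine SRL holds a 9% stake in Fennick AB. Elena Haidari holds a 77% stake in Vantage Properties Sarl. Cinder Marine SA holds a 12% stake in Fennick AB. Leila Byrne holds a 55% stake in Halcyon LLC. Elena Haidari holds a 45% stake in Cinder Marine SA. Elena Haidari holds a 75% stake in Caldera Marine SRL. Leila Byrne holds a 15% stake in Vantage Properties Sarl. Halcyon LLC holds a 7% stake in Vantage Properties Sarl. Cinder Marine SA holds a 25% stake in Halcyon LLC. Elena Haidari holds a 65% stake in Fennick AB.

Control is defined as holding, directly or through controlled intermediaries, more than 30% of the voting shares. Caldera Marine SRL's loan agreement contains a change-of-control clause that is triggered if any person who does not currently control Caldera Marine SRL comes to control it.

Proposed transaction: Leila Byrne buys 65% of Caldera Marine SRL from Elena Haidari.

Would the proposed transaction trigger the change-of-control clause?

Yes

The purchase adds only to Leila's holdings (Elena's stake shrinks), so Leila is the only person who could newly come to control Caldera.
Leila holds 38% of Cinder, so Leila controls Cinder.
Leila and Cinder together hold 55% + 25% = 80% of Halcyon, so Leila controls Halcyon.
Cinder holds 86% of Palisade, so Leila controls Palisade.
In Caldera, Leila's side holds only 5%, not > 30%.
So before the transaction, Leila does not control Caldera.
After the purchase, Leila's direct stake in Caldera rises to 5% + 65% = 70%, and Elena's stake falls to 10%.
Leila holds 70% of Caldera, so Leila controls Caldera.
Leila did not control Caldera before and does after, so the clause is triggered.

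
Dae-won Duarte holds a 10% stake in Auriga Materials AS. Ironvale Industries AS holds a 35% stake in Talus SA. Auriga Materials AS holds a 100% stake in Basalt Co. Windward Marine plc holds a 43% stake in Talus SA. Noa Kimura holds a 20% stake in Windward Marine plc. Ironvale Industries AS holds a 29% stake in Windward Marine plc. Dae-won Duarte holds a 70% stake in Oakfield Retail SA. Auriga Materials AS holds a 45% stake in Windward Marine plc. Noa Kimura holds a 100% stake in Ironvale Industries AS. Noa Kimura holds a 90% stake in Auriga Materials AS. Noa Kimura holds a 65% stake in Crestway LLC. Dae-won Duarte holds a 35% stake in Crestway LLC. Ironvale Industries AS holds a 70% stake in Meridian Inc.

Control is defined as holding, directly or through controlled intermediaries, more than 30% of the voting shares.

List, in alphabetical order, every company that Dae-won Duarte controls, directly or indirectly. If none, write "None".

Dae-won holds 35% of Crestway, so Dae-won controls Crestway.
Dae-won holds 70% of Oakfield, so Dae-won controls Oakfield.
No other company's threshold is met.

Crestway LLC, Oakfield Retail SA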